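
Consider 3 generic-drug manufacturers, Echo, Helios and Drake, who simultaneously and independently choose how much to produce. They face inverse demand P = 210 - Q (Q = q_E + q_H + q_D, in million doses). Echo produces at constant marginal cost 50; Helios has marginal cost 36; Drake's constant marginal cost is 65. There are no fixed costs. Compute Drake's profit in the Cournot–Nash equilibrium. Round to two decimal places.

637.56

Echo's profit: π_E = (210 - Q)q_E - (50q_E). Setting ∂π_E/∂q_E = 0: 160 - 2q_E - (q_H + q_D) = 0.
Helios's profit: π_H = (210 - Q)q_H - (36q_H). Setting ∂π_H/∂q_H = 0: 174 - 2q_H - (q_E + q_D) = 0.
Drake's profit: π_D = (210 - Q)q_D - (65q_D). Setting ∂π_D/∂q_D = 0: 145 - 2q_D - (q_E + q_H) = 0.
Summing all 3 equations gives 479 − 4Q = 0, hence Q = 479/4.
Back-substituting: q_E = (160 − 479/4) = 161/4, q_H = (174 − 479/4) = 217/4, q_D = (145 − 479/4) = 101/4.
Price P = 210 - 479/4 = 361/4.
Drake's profit: (361/4 - 65)·(101/4) = 637.5625.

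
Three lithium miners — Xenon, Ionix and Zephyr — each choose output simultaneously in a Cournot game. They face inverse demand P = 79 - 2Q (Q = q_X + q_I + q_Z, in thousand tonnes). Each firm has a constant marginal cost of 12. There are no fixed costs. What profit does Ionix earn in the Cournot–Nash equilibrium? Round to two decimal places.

Each firm earns π_i = (79 - 2Q)q_i - 12q_i.
First-order condition (treating rivals' output as given): 67 - 4q_i - 2·Σ_{j≠i} q_j = 0.
With identical firms every q_j equals q_i, so Σ_{j≠i} q_j = 2q_i and 67 = 8q_i, giving q_i = 67/8.
Price P = 79 - 2·(201/8) = 115/4.
Ionix's profit: (115/4 - 12)·(67/8) = 140.2813.

140.28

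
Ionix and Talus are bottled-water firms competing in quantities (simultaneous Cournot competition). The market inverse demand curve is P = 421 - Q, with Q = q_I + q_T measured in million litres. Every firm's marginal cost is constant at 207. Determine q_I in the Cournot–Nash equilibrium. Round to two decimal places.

A representative firm's profit is π_i = q_i(421 - Q) - 207q_i.
Setting ∂π_i/∂q_i = 0 with rivals' quantities fixed: 214 - 2q_i - q_j = 0.
By symmetry each firm produces the same amount; substituting q_j = q_i yields q_i = 214/3.

71.33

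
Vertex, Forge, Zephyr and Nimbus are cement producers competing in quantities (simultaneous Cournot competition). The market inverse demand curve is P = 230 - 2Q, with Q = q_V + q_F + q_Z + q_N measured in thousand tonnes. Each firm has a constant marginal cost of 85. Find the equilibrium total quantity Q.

A representative firm's profit is π_i = q_i(230 - 2Q) - 85q_i.
Setting ∂π_i/∂q_i = 0 with rivals' quantities fixed: 145 - 4q_i - 2·Σ_{j≠i} q_j = 0.
By symmetry each firm produces the same amount; substituting Σ_{j≠i} q_j = 3q_i yields q_i = 145/10 = 29/2.
Total output Q = 29/2 + 29/2 + 29/2 + 29/2 = 58.

58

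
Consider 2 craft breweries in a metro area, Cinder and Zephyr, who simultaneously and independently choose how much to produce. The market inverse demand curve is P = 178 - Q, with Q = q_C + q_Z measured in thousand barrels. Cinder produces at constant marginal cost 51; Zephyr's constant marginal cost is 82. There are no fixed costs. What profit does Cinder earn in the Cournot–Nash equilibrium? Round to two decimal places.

2773.78

Cinder's profit: π_C = (178 - Q)q_C - (51q_C). Setting ∂π_C/∂q_C = 0: 127 - 2q_C - (q_Z) = 0.
Zephyr's first-order condition: 96 - 2q_Z - (q_C) = 0.
Best responses: q_C = (127 - q_Z)/2, q_Z = (96 - q_C)/2.
Substituting one into the other gives q_C = 158/3 and q_Z = 65/3.
Price P = 178 - 223/3 = 311/3.
Cinder's profit: (311/3 - 51)·(158/3) = 2773.7778.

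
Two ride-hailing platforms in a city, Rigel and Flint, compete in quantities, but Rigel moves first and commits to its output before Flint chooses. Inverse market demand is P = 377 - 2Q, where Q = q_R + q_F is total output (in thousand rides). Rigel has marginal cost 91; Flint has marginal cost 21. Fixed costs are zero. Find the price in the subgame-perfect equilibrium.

145

Solve by backward induction. Given q_R, the follower Flint maximises π_F = (377 - 2q_R - 2q_F)q_F - 21q_F.
Setting the follower's marginal profit to zero, 356 - 2q_R - 4q_F = 0, i.e. q_F = (356 - 2q_R)/4.
Rigel substitutes q_F(q_R) into its own profit: π_R = q_R(377 - 2q_R - (356 - 2q_R)/2) - 91q_R = (199 - q_R)q_R - 91q_R.
Maximising: ∂π_R/∂q_R = 108 - 2q_R = 0, giving q_R = 54.
Then q_F = (356 - 2·54)/4 = 62.
Total output Q = 116, so price P = 377 - 2·116 = 145.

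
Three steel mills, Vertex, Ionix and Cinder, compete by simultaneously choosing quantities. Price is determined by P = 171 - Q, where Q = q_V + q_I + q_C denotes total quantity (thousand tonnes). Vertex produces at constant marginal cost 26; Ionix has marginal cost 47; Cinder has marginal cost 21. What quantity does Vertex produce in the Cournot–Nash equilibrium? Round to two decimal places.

40.25

Vertex's profit: π_V = (171 - Q)q_V - (26q_V). Setting ∂π_V/∂q_V = 0: 145 - 2q_V - (q_I + q_C) = 0.
Ionix's first-order condition: 124 - 2q_I - (q_V + q_C) = 0.
Cinder's profit: π_C = (171 - Q)q_C - (21q_C). Setting ∂π_C/∂q_C = 0: 150 - 2q_C - (q_V + q_I) = 0.
Adding the 3 conditions: 419 − 2Q − 2Q = 0, i.e. Q = 419/4.
Back-substituting: q_V = (145 − 419/4) = 161/4, q_I = (124 − 419/4) = 77/4, q_C = (150 − 419/4) = 181/4.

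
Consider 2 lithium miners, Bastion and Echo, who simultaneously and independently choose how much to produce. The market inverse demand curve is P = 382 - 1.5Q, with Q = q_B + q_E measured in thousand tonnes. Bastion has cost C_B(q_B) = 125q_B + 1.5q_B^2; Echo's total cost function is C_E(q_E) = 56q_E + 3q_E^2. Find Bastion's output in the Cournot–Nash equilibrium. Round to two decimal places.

35.25

Bastion's profit: π_B = (382 - 1.5Q)q_B - (125q_B + (3/2)q_B²). Setting ∂π_B/∂q_B = 0: 257 - 6q_B - (3/2)(q_E) = 0.
Echo's first-order condition: 326 - 9q_E - (3/2)(q_B) = 0.
Best responses: q_B = (257 - (3/2)q_E)/6, q_E = (326 - (3/2)q_B)/9.
Solving the pair: q_B = 35.2464, q_E = 698/23.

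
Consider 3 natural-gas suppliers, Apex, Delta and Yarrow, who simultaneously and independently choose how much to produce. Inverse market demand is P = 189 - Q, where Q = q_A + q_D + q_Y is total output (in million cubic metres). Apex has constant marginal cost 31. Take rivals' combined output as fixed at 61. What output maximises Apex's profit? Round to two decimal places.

With rivals' combined output fixed at 61, Apex's profit is π_A = (189 - 61 - q_A)q_A - (31q_A) = (128 - q_A)q_A - (31q_A).
∂π_A/∂q_A = 97 - 2q_A = 0, so q_A = 97/2.

48.50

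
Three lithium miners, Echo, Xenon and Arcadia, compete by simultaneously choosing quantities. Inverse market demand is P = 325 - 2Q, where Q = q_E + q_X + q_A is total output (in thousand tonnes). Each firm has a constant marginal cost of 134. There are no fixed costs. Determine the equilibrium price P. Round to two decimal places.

A representative firm's profit is π_i = q_i(325 - 2Q) - 134q_i.
Setting ∂π_i/∂q_i = 0 with rivals' quantities fixed: 191 - 4q_i - 2·Σ_{j≠i} q_j = 0.
By symmetry each firm produces the same amount; substituting Σ_{j≠i} q_j = 2q_i yields q_i = 191/8.
Total output Q = 573/8, so price P = 325 - 2·(573/8) = 727/4.

181.75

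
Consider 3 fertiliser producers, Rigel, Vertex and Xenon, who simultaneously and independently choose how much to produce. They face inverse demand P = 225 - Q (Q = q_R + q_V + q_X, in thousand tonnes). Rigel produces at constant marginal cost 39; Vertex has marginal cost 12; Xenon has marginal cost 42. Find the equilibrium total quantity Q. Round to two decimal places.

145.50

Rigel's profit: π_R = (225 - Q)q_R - (39q_R). Setting ∂π_R/∂q_R = 0: 186 - 2q_R - (q_V + q_X) = 0.
Vertex's first-order condition: 213 - 2q_V - (q_R + q_X) = 0.
Xenon's profit: π_X = (225 - Q)q_X - (42q_X). Setting ∂π_X/∂q_X = 0: 183 - 2q_X - (q_R + q_V) = 0.
Adding the 3 first-order conditions: 582 − 4Q = 0, so Q = 291/2.
Back-substituting: q_R = (186 − 291/2) = 81/2, q_V = (213 − 291/2) = 135/2, q_X = (183 − 291/2) = 75/2.
Total output Q = 81/2 + 135/2 + 75/2 = 291/2.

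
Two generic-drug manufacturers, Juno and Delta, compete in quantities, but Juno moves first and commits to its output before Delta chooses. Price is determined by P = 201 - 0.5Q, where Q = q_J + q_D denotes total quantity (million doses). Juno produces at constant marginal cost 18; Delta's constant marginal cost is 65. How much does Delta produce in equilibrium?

21

Solve by backward induction. Given q_J, the follower Delta maximises π_D = (201 - (1/2)q_J - (1/2)q_D)q_D - 65q_D.
Follower FOC: 136 - (1/2)q_J - q_D = 0, so q_D(q_J) = (136 - (1/2)q_J).
Juno substitutes q_D(q_J) into its own profit: π_J = q_J(201 - (1/2)q_J - (136 - (1/2)q_J)/2) - 18q_J = (133 - (1/4)q_J)q_J - 18q_J.
Leader FOC: 115 - (1/2)q_J = 0, so q_J = 230.
Then q_D = (136 - (1/2)·230) = 21.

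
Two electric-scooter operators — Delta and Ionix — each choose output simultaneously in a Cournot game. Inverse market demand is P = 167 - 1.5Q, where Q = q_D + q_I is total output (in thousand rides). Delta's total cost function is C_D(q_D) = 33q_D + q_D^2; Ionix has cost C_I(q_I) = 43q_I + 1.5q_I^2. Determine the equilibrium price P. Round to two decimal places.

Delta's profit: π_D = (167 - 1.5Q)q_D - (33q_D + q_D²). Setting ∂π_D/∂q_D = 0: 134 - 5q_D - (3/2)(q_I) = 0.
Ionix's profit: π_I = (167 - 1.5Q)q_I - (43q_I + (3/2)q_I²). Setting ∂π_I/∂q_I = 0: 124 - 6q_I - (3/2)(q_D) = 0.
So q_D = (134 - (3/2)q_I)/5 and q_I = (124 - (3/2)q_D)/6.
Substituting one into the other gives q_D = 824/37 and q_I = 1676/111.
Total output Q = 37.3694, so price P = 167 - (3/2)·37.3694 = 110.9459.

110.95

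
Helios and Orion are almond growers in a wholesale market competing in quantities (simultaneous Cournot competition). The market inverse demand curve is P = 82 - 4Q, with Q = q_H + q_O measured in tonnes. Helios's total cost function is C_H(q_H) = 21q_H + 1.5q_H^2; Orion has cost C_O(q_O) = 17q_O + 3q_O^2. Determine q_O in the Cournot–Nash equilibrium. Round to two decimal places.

3.41

Helios's profit: π_H = (82 - 4Q)q_H - (21q_H + (3/2)q_H²). Setting ∂π_H/∂q_H = 0: 61 - 11q_H - 4(q_O) = 0.
Orion's first-order condition: 65 - 14q_O - 4(q_H) = 0.
Best responses: q_H = (61 - 4q_O)/11, q_O = (65 - 4q_H)/14.
Substituting one into the other gives q_H = 99/23 and q_O = 157/46.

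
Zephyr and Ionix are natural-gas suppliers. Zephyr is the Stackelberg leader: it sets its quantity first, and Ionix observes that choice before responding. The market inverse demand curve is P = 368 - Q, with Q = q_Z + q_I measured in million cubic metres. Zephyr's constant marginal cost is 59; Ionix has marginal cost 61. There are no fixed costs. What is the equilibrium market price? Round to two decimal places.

Solve by backward induction. Given q_Z, the follower Ionix maximises π_I = (368 - q_Z - q_I)q_I - 61q_I.
∂π_I/∂q_I = 307 - q_Z - 2q_I = 0 gives the reaction function q_I = (307 - q_Z)/2.
The leader anticipates this reaction. Substituting into P = 368 - Q gives P = 429/2 - (1/2)q_Z, so π_Z = (429/2 - (1/2)q_Z)q_Z - 59q_Z.
Leader FOC: 311/2 - q_Z = 0, so q_Z = 311/2.
Then q_I = (307 - 311/2)/2 = 303/4.
Total output Q = 925/4, so price P = 368 - 925/4 = 547/4.

136.75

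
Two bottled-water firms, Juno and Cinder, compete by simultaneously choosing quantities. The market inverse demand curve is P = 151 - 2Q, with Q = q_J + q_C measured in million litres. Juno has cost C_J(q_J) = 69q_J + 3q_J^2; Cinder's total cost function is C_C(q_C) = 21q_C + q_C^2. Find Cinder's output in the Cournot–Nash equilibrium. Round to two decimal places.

Juno's profit: π_J = (151 - 2Q)q_J - (69q_J + 3q_J²). Setting ∂π_J/∂q_J = 0: 82 - 10q_J - 2(q_C) = 0.
Cinder's first-order condition: 130 - 6q_C - 2(q_J) = 0.
Best responses: q_J = (82 - 2q_C)/10, q_C = (130 - 2q_J)/6.
Substituting one into the other gives q_J = 29/7 and q_C = 142/7.

20.29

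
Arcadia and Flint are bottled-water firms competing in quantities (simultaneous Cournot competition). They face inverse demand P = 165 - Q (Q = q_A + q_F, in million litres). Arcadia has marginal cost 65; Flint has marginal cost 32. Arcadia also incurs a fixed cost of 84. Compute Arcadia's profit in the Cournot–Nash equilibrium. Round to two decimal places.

414.78

Arcadia's profit: π_A = (165 - Q)q_A - (65q_A). Setting ∂π_A/∂q_A = 0: 100 - 2q_A - (q_F) = 0.
Flint's profit: π_F = (165 - Q)q_F - (32q_F). Setting ∂π_F/∂q_F = 0: 133 - 2q_F - (q_A) = 0.
Best responses: q_A = (100 - q_F)/2, q_F = (133 - q_A)/2.
Solving the pair: q_A = 67/3, q_F = 166/3.
Price P = 165 - 233/3 = 262/3.
Arcadia's profit: (262/3 - 65)·(67/3) - 84 = 414.7778.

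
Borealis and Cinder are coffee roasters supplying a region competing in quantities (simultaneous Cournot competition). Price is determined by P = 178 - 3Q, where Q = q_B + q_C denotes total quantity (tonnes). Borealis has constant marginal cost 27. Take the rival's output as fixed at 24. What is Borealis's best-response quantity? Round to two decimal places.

13.17

With the rival's output fixed at 24, Borealis's profit is π_B = (178 - 3·24 - 3q_B)q_B - (27q_B) = (106 - 3q_B)q_B - (27q_B).
∂π_B/∂q_B = 79 - 6q_B = 0, so q_B = 79/6.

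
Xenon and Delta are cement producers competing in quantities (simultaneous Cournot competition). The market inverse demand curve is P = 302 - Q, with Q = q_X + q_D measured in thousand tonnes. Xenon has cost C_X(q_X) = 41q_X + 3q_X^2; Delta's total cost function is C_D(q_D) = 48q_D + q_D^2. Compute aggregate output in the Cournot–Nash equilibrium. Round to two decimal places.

82.61

Xenon's profit: π_X = (302 - Q)q_X - (41q_X + 3q_X²). Setting ∂π_X/∂q_X = 0: 261 - 8q_X - (q_D) = 0.
Delta's first-order condition: 254 - 4q_D - (q_X) = 0.
Rearranging gives the reaction functions q_X = (261 - q_D)/8 and q_D = (254 - q_X)/4.
Solving the pair: q_X = 790/31, q_D = 1771/31.
Total output Q = 790/31 + 1771/31 = 82.6129.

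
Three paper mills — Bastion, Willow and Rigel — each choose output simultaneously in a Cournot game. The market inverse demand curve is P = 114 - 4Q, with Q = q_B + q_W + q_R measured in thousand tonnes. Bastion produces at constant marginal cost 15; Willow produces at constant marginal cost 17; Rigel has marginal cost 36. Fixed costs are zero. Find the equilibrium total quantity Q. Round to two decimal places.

Bastion's profit: π_B = (114 - 4Q)q_B - (15q_B). Setting ∂π_B/∂q_B = 0: 99 - 8q_B - 4(q_W + q_R) = 0.
Willow's first-order condition: 97 - 8q_W - 4(q_B + q_R) = 0.
Rigel's profit: π_R = (114 - 4Q)q_R - (36q_R). Setting ∂π_R/∂q_R = 0: 78 - 8q_R - 4(q_B + q_W) = 0.
Adding the 3 conditions: 274 − 8Q − 8Q = 0, i.e. Q = 137/8.
Back-substituting: q_B = (99 − 137/2)/4 = 61/8, q_W = (97 − 137/2)/4 = 57/8, q_R = (78 − 137/2)/4 = 19/8.
Total output Q = 61/8 + 57/8 + 19/8 = 137/8.

17.13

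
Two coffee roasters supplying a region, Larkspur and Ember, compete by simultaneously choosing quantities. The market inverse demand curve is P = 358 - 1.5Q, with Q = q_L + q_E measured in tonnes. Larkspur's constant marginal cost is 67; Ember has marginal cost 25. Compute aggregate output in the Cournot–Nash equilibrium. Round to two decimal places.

138.67

Larkspur's profit: π_L = (358 - 1.5Q)q_L - (67q_L). Setting ∂π_L/∂q_L = 0: 291 - 3q_L - (3/2)(q_E) = 0.
Ember's first-order condition: 333 - 3q_E - (3/2)(q_L) = 0.
So q_L = (291 - (3/2)q_E)/3 and q_E = (333 - (3/2)q_L)/3.
Substituting one into the other gives q_L = 166/3 and q_E = 250/3.
Total output Q = 166/3 + 250/3 = 416/3.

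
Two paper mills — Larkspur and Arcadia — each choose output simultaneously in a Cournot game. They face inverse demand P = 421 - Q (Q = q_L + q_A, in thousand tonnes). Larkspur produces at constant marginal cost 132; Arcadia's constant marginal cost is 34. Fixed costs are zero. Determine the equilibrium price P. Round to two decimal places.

Larkspur's profit: π_L = (421 - Q)q_L - (132q_L). Setting ∂π_L/∂q_L = 0: 289 - 2q_L - (q_A) = 0.
Arcadia's first-order condition: 387 - 2q_A - (q_L) = 0.
Rearranging gives the reaction functions q_L = (289 - q_A)/2 and q_A = (387 - q_L)/2.
Substituting one into the other gives q_L = 191/3 and q_A = 485/3.
Total output Q = 676/3, so price P = 421 - 676/3 = 587/3.

195.67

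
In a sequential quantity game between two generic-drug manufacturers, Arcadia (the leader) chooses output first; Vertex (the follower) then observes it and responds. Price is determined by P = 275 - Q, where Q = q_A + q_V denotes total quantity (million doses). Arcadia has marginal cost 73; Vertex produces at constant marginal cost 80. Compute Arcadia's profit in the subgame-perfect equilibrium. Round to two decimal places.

The follower Vertex best-responds to any q_A: π_V = (275 - Q)q_V - 80q_V.
∂π_V/∂q_V = 195 - q_A - 2q_V = 0 gives the reaction function q_V = (195 - q_A)/2.
Arcadia substitutes q_V(q_A) into its own profit: π_A = q_A(275 - q_A - (195 - q_A)/2) - 73q_A = (355/2 - (1/2)q_A)q_A - 73q_A.
Maximising: ∂π_A/∂q_A = 209/2 - q_A = 0, giving q_A = 209/2.
Then q_V = (195 - 209/2)/2 = 181/4.
Price P = 275 - 599/4 = 501/4.
Arcadia's profit: (501/4 - 73)·(209/2) = 5460.1250.

5460.13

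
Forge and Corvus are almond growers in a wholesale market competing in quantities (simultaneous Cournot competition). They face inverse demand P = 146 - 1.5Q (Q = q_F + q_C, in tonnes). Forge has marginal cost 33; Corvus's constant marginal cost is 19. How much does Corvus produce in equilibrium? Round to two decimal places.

Forge's profit: π_F = (146 - 1.5Q)q_F - (33q_F). Setting ∂π_F/∂q_F = 0: 113 - 3q_F - (3/2)(q_C) = 0.
Corvus's profit: π_C = (146 - 1.5Q)q_C - (19q_C). Setting ∂π_C/∂q_C = 0: 127 - 3q_C - (3/2)(q_F) = 0.
Rearranging gives the reaction functions q_F = (113 - (3/2)q_C)/3 and q_C = (127 - (3/2)q_F)/3.
Substituting one into the other gives q_F = 22 and q_C = 94/3.

31.33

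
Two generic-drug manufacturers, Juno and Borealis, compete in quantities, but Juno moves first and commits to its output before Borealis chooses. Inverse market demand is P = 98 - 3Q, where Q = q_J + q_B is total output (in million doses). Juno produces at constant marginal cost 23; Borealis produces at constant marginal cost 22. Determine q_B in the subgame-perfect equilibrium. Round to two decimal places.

6.50

Solve by backward induction. Given q_J, the follower Borealis maximises π_B = (98 - 3q_J - 3q_B)q_B - 22q_B.
Setting the follower's marginal profit to zero, 76 - 3q_J - 6q_B = 0, i.e. q_B = (76 - 3q_J)/6.
The leader anticipates this reaction. Substituting into P = 98 - 3Q gives P = 60 - (3/2)q_J, so π_J = (60 - (3/2)q_J)q_J - 23q_J.
Maximising: ∂π_J/∂q_J = 37 - 3q_J = 0, giving q_J = 37/3.
Then q_B = (76 - 3·(37/3))/6 = 13/2.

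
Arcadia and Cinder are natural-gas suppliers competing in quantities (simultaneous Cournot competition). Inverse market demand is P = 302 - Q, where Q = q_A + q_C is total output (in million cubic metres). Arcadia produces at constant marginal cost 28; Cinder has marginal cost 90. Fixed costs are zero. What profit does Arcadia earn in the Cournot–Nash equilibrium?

12544

Arcadia's profit: π_A = (302 - Q)q_A - (28q_A). Setting ∂π_A/∂q_A = 0: 274 - 2q_A - (q_C) = 0.
Cinder's profit: π_C = (302 - Q)q_C - (90q_C). Setting ∂π_C/∂q_C = 0: 212 - 2q_C - (q_A) = 0.
So q_A = (274 - q_C)/2 and q_C = (212 - q_A)/2.
Solving the pair: q_A = 112, q_C = 50.
Price P = 302 - 162 = 140.
Arcadia's profit: (140 - 28)·112 = 12544.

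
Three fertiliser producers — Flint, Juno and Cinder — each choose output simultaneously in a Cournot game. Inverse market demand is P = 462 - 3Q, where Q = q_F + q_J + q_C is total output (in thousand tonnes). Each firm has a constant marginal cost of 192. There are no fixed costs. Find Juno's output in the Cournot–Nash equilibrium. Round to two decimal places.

Each firm earns π_i = (462 - 3Q)q_i - 192q_i.
Setting ∂π_i/∂q_i = 0 with rivals' quantities fixed: 270 - 6q_i - 3·Σ_{j≠i} q_j = 0.
With identical firms every q_j equals q_i, so Σ_{j≠i} q_j = 2q_i and 270 = 12q_i, giving q_i = 45/2.

22.50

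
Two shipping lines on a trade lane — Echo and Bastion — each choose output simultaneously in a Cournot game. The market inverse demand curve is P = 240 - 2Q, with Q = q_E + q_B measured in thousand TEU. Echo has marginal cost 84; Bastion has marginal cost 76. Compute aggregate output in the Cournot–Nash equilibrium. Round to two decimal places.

53.33

Echo's profit: π_E = (240 - 2Q)q_E - (84q_E). Setting ∂π_E/∂q_E = 0: 156 - 4q_E - 2(q_B) = 0.
Bastion's first-order condition: 164 - 4q_B - 2(q_E) = 0.
Rearranging gives the reaction functions q_E = (156 - 2q_B)/4 and q_B = (164 - 2q_E)/4.
Solving the pair: q_E = 74/3, q_B = 86/3.
Total output Q = 74/3 + 86/3 = 160/3.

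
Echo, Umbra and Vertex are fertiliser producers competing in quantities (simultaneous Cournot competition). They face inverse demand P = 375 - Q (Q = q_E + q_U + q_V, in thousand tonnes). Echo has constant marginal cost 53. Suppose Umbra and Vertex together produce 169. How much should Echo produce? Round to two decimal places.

76.50

With rivals' combined output fixed at 169, Echo's profit is π_E = (375 - 169 - q_E)q_E - (53q_E) = (206 - q_E)q_E - (53q_E).
∂π_E/∂q_E = 153 - 2q_E = 0, so q_E = 153/2.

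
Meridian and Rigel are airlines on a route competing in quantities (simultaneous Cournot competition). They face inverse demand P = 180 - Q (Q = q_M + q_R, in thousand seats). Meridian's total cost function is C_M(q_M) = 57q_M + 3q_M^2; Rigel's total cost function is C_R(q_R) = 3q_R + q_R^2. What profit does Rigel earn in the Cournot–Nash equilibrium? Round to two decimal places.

3479.39

Meridian's profit: π_M = (180 - Q)q_M - (57q_M + 3q_M²). Setting ∂π_M/∂q_M = 0: 123 - 8q_M - (q_R) = 0.
Rigel's first-order condition: 177 - 4q_R - (q_M) = 0.
Best responses: q_M = (123 - q_R)/8, q_R = (177 - q_M)/4.
Solving the pair: q_M = 315/31, q_R = 1293/31.
Price P = 180 - 1608/31 = 128.1290.
Rigel's profit: 128.1290·(1293/31) - 3·(1293/31) - (1293/31)² = 3479.3944.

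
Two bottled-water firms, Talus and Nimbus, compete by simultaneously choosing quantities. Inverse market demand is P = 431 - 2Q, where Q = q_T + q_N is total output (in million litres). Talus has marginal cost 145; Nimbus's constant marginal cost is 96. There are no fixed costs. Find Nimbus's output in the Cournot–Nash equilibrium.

64

Talus's profit: π_T = (431 - 2Q)q_T - (145q_T). Setting ∂π_T/∂q_T = 0: 286 - 4q_T - 2(q_N) = 0.
Nimbus's profit: π_N = (431 - 2Q)q_N - (96q_N). Setting ∂π_N/∂q_N = 0: 335 - 4q_N - 2(q_T) = 0.
Rearranging gives the reaction functions q_T = (286 - 2q_N)/4 and q_N = (335 - 2q_T)/4.
Substituting one into the other gives q_T = 79/2 and q_N = 64.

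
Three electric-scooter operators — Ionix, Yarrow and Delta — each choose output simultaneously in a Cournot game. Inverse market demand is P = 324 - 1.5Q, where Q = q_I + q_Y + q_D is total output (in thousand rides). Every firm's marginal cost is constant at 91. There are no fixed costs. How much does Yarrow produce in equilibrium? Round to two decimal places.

38.83

Each firm earns π_i = (324 - 1.5Q)q_i - 91q_i.
First-order condition (treating rivals' output as given): 233 - 3q_i - (3/2)·Σ_{j≠i} q_j = 0.
With identical firms every q_j equals q_i, so Σ_{j≠i} q_j = 2q_i and 233 = 6q_i, giving q_i = 233/6.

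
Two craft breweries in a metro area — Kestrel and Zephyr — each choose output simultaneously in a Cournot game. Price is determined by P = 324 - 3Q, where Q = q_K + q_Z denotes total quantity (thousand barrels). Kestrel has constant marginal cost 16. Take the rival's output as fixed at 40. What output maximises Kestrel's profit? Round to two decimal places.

With the rival's output fixed at 40, Kestrel's profit is π_K = (324 - 3·40 - 3q_K)q_K - (16q_K) = (204 - 3q_K)q_K - (16q_K).
∂π_K/∂q_K = 188 - 6q_K = 0, so q_K = 94/3.

31.33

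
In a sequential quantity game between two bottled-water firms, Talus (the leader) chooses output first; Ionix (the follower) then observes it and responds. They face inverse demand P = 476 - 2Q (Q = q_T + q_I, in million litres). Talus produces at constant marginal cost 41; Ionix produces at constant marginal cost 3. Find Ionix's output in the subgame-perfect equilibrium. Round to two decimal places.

The follower Ionix best-responds to any q_T: π_I = (476 - 2Q)q_I - 3q_I.
Follower FOC: 473 - 2q_T - 4q_I = 0, so q_I(q_T) = (473 - 2q_T)/4.
The leader anticipates this reaction. Substituting into P = 476 - 2Q gives P = 479/2 - q_T, so π_T = (479/2 - q_T)q_T - 41q_T.
Leader FOC: 397/2 - 2q_T = 0, so q_T = 397/4.
Then q_I = (473 - 2·(397/4))/4 = 549/8.

68.63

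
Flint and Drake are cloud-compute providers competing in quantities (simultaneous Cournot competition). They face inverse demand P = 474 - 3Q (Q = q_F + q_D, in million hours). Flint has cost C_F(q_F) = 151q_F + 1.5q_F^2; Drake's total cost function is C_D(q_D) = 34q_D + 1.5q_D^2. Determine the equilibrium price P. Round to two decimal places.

Flint's profit: π_F = (474 - 3Q)q_F - (151q_F + (3/2)q_F²). Setting ∂π_F/∂q_F = 0: 323 - 9q_F - 3(q_D) = 0.
Drake's first-order condition: 440 - 9q_D - 3(q_F) = 0.
Rearranging gives the reaction functions q_F = (323 - 3q_D)/9 and q_D = (440 - 3q_F)/9.
Substituting one into the other gives q_F = 529/24 and q_D = 997/24.
Total output Q = 763/12, so price P = 474 - 3·(763/12) = 1133/4.

283.25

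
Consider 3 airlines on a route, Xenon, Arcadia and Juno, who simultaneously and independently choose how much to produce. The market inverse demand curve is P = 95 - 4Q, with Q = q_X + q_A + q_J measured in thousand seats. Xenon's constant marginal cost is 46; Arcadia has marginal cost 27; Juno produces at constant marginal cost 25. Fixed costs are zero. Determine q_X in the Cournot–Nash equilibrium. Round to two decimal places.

Xenon's profit: π_X = (95 - 4Q)q_X - (46q_X). Setting ∂π_X/∂q_X = 0: 49 - 8q_X - 4(q_A + q_J) = 0.
Arcadia's first-order condition: 68 - 8q_A - 4(q_X + q_J) = 0.
Juno's first-order condition: 70 - 8q_J - 4(q_X + q_A) = 0.
Adding the 3 first-order conditions: 187 − 16Q = 0, so Q = 187/16.
Back-substituting: q_X = (49 − 187/4)/4 = 9/16, q_A = (68 − 187/4)/4 = 85/16, q_J = (70 − 187/4)/4 = 93/16.

0.56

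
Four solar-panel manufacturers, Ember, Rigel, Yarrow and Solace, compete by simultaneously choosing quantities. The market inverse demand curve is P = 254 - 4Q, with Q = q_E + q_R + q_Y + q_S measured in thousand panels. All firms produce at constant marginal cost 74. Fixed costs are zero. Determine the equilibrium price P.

110

Each firm earns π_i = (254 - 4Q)q_i - 74q_i.
Setting ∂π_i/∂q_i = 0 with rivals' quantities fixed: 180 - 8q_i - 4·Σ_{j≠i} q_j = 0.
With identical firms every q_j equals q_i, so Σ_{j≠i} q_j = 3q_i and 180 = 20q_i, giving q_i = 9.
Total output Q = 36, so price P = 254 - 4·36 = 110.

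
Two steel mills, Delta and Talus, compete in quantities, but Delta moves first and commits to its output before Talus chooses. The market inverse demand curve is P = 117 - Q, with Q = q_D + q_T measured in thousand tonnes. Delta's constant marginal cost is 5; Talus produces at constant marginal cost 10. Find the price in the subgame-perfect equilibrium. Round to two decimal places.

Solve by backward induction. Given q_D, the follower Talus maximises π_T = (117 - q_D - q_T)q_T - 10q_T.
Setting the follower's marginal profit to zero, 107 - q_D - 2q_T = 0, i.e. q_T = (107 - q_D)/2.
The leader anticipates this reaction. Substituting into P = 117 - Q gives P = 127/2 - (1/2)q_D, so π_D = (127/2 - (1/2)q_D)q_D - 5q_D.
Leader FOC: 117/2 - q_D = 0, so q_D = 117/2.
Then q_T = (107 - 117/2)/2 = 97/4.
Total output Q = 331/4, so price P = 117 - 331/4 = 137/4.

34.25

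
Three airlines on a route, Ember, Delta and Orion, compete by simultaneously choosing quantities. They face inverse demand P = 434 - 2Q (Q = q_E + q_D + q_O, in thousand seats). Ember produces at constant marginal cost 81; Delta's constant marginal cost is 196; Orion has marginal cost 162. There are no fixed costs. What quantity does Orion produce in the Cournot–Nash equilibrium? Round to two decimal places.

Ember's profit: π_E = (434 - 2Q)q_E - (81q_E). Setting ∂π_E/∂q_E = 0: 353 - 4q_E - 2(q_D + q_O) = 0.
Delta's profit: π_D = (434 - 2Q)q_D - (196q_D). Setting ∂π_D/∂q_D = 0: 238 - 4q_D - 2(q_E + q_O) = 0.
Orion's first-order condition: 272 - 4q_O - 2(q_E + q_D) = 0.
Adding the 3 first-order conditions: 863 − 8Q = 0, so Q = 863/8.
Back-substituting: q_E = (353 − 863/4)/2 = 549/8, q_D = (238 − 863/4)/2 = 89/8, q_O = (272 − 863/4)/2 = 225/8.

28.13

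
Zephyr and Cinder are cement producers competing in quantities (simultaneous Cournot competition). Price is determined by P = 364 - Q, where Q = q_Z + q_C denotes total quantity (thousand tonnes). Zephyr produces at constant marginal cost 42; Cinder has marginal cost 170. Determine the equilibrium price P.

192

Zephyr's profit: π_Z = (364 - Q)q_Z - (42q_Z). Setting ∂π_Z/∂q_Z = 0: 322 - 2q_Z - (q_C) = 0.
Cinder's first-order condition: 194 - 2q_C - (q_Z) = 0.
So q_Z = (322 - q_C)/2 and q_C = (194 - q_Z)/2.
Solving the pair: q_Z = 150, q_C = 22.
Total output Q = 172, so price P = 364 - 172 = 192.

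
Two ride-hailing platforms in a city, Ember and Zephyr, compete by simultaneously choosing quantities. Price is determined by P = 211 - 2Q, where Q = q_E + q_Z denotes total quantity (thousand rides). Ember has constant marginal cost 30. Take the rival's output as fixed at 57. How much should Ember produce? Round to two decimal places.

16.75

With the rival's output fixed at 57, Ember's profit is π_E = (211 - 2·57 - 2q_E)q_E - (30q_E) = (97 - 2q_E)q_E - (30q_E).
∂π_E/∂q_E = 67 - 4q_E = 0, so q_E = 67/4.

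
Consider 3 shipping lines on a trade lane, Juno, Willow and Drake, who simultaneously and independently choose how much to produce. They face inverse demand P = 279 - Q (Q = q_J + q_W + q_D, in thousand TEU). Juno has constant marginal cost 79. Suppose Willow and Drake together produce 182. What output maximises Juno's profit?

With rivals' combined output fixed at 182, Juno's profit is π_J = (279 - 182 - q_J)q_J - (79q_J) = (97 - q_J)q_J - (79q_J).
∂π_J/∂q_J = 18 - 2q_J = 0, so q_J = 9.

9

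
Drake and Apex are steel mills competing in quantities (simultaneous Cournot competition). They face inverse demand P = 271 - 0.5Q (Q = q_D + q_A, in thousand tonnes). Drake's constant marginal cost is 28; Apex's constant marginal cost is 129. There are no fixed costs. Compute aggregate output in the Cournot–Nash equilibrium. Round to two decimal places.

Drake's profit: π_D = (271 - 0.5Q)q_D - (28q_D). Setting ∂π_D/∂q_D = 0: 243 - q_D - (1/2)(q_A) = 0.
Apex's profit: π_A = (271 - 0.5Q)q_A - (129q_A). Setting ∂π_A/∂q_A = 0: 142 - q_A - (1/2)(q_D) = 0.
Rearranging gives the reaction functions q_D = (243 - (1/2)q_A) and q_A = (142 - (1/2)q_D).
Substituting one into the other gives q_D = 688/3 and q_A = 82/3.
Total output Q = 688/3 + 82/3 = 770/3.

256.67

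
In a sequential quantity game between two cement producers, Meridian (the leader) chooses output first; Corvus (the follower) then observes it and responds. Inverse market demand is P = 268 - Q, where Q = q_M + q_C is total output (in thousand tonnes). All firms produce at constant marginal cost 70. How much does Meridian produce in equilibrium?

99

The follower Corvus best-responds to any q_M: π_C = (268 - Q)q_C - 70q_C.
∂π_C/∂q_C = 198 - q_M - 2q_C = 0 gives the reaction function q_C = (198 - q_M)/2.
The leader anticipates this reaction. Substituting into P = 268 - Q gives P = 169 - (1/2)q_M, so π_M = (169 - (1/2)q_M)q_M - 70q_M.
The leader's first-order condition 99 - q_M = 0 yields q_M = 99.
Then q_C = (198 - 99)/2 = 99/2.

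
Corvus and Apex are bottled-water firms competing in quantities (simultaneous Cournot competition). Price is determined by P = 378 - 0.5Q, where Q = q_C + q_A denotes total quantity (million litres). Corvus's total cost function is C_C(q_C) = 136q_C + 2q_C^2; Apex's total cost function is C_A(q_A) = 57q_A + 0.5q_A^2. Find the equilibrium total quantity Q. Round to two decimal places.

Corvus's profit: π_C = (378 - 0.5Q)q_C - (136q_C + 2q_C²). Setting ∂π_C/∂q_C = 0: 242 - 5q_C - (1/2)(q_A) = 0.
Apex's first-order condition: 321 - 2q_A - (1/2)(q_C) = 0.
Rearranging gives the reaction functions q_C = (242 - (1/2)q_A)/5 and q_A = (321 - (1/2)q_C)/2.
Solving the pair: q_C = 1294/39, q_A = 152.2051.
Total output Q = 1294/39 + 152.2051 = 185.3846.

185.38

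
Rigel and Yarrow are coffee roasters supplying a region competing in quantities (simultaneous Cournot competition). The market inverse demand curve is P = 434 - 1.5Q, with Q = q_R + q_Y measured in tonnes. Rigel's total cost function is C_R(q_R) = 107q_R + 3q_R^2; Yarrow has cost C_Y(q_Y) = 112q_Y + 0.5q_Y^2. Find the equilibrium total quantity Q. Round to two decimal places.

95.78

Rigel's profit: π_R = (434 - 1.5Q)q_R - (107q_R + 3q_R²). Setting ∂π_R/∂q_R = 0: 327 - 9q_R - (3/2)(q_Y) = 0.
Yarrow's first-order condition: 322 - 4q_Y - (3/2)(q_R) = 0.
Rearranging gives the reaction functions q_R = (327 - (3/2)q_Y)/9 and q_Y = (322 - (3/2)q_R)/4.
Substituting one into the other gives q_R = 220/9 and q_Y = 214/3.
Total output Q = 220/9 + 214/3 = 862/9.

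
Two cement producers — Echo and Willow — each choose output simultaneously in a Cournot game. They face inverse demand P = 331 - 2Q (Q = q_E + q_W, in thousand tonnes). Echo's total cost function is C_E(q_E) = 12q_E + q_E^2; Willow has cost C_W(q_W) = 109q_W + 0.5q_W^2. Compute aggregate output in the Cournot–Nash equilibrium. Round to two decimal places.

Echo's profit: π_E = (331 - 2Q)q_E - (12q_E + q_E²). Setting ∂π_E/∂q_E = 0: 319 - 6q_E - 2(q_W) = 0.
Willow's profit: π_W = (331 - 2Q)q_W - (109q_W + (1/2)q_W²). Setting ∂π_W/∂q_W = 0: 222 - 5q_W - 2(q_E) = 0.
So q_E = (319 - 2q_W)/6 and q_W = (222 - 2q_E)/5.
Substituting one into the other gives q_E = 1151/26 and q_W = 347/13.
Total output Q = 1151/26 + 347/13 = 1845/26.

70.96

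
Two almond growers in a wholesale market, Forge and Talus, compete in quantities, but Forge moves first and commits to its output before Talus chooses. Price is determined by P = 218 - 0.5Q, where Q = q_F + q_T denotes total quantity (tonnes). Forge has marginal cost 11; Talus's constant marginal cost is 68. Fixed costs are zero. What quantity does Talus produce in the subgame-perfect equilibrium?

18

Solve by backward induction. Given q_F, the follower Talus maximises π_T = (218 - (1/2)q_F - (1/2)q_T)q_T - 68q_T.
Setting the follower's marginal profit to zero, 150 - (1/2)q_F - q_T = 0, i.e. q_T = (150 - (1/2)q_F).
The leader anticipates this reaction. Substituting into P = 218 - 0.5Q gives P = 143 - (1/4)q_F, so π_F = (143 - (1/4)q_F)q_F - 11q_F.
Leader FOC: 132 - (1/2)q_F = 0, so q_F = 264.
Then q_T = (150 - (1/2)·264) = 18.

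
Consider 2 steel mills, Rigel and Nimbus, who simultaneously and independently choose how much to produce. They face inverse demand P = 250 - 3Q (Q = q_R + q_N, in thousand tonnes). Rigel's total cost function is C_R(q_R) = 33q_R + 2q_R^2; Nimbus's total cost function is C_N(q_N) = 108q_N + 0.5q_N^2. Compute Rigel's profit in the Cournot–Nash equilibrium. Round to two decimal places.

Rigel's profit: π_R = (250 - 3Q)q_R - (33q_R + 2q_R²). Setting ∂π_R/∂q_R = 0: 217 - 10q_R - 3(q_N) = 0.
Nimbus's first-order condition: 142 - 7q_N - 3(q_R) = 0.
Rearranging gives the reaction functions q_R = (217 - 3q_N)/10 and q_N = (142 - 3q_R)/7.
Solving the pair: q_R = 1093/61, q_N = 769/61.
Price P = 250 - 3·(1862/61) = 158.4262.
Rigel's profit: 158.4262·(1093/61) - 33·(1093/61) - 2(1093/61)² = 1605.2795.

1605.28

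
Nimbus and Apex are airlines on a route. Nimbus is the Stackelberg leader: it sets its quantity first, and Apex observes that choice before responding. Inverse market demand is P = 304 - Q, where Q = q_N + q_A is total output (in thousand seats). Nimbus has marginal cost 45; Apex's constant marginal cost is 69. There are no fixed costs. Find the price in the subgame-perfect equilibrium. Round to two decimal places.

115.75

Solve by backward induction. Given q_N, the follower Apex maximises π_A = (304 - q_N - q_A)q_A - 69q_A.
∂π_A/∂q_A = 235 - q_N - 2q_A = 0 gives the reaction function q_A = (235 - q_N)/2.
Nimbus substitutes q_A(q_N) into its own profit: π_N = q_N(304 - q_N - (235 - q_N)/2) - 45q_N = (373/2 - (1/2)q_N)q_N - 45q_N.
Leader FOC: 283/2 - q_N = 0, so q_N = 283/2.
Then q_A = (235 - 283/2)/2 = 187/4.
Total output Q = 753/4, so price P = 304 - 753/4 = 463/4.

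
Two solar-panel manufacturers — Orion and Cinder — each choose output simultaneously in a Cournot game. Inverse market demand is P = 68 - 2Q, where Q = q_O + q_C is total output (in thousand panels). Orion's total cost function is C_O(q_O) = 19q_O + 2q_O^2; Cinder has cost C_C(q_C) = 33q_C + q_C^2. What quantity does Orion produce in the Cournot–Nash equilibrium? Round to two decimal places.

5.09

Orion's profit: π_O = (68 - 2Q)q_O - (19q_O + 2q_O²). Setting ∂π_O/∂q_O = 0: 49 - 8q_O - 2(q_C) = 0.
Cinder's first-order condition: 35 - 6q_C - 2(q_O) = 0.
So q_O = (49 - 2q_C)/8 and q_C = (35 - 2q_O)/6.
Solving the pair: q_O = 56/11, q_C = 91/22.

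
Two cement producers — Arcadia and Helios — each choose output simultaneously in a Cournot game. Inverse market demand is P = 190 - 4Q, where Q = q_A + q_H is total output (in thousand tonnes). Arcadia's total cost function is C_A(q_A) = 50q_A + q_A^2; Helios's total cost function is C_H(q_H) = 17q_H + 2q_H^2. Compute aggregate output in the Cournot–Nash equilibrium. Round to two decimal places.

Arcadia's profit: π_A = (190 - 4Q)q_A - (50q_A + q_A²). Setting ∂π_A/∂q_A = 0: 140 - 10q_A - 4(q_H) = 0.
Helios's profit: π_H = (190 - 4Q)q_H - (17q_H + 2q_H²). Setting ∂π_H/∂q_H = 0: 173 - 12q_H - 4(q_A) = 0.
Best responses: q_A = (140 - 4q_H)/10, q_H = (173 - 4q_A)/12.
Substituting one into the other gives q_A = 19/2 and q_H = 45/4.
Total output Q = 19/2 + 45/4 = 83/4.

20.75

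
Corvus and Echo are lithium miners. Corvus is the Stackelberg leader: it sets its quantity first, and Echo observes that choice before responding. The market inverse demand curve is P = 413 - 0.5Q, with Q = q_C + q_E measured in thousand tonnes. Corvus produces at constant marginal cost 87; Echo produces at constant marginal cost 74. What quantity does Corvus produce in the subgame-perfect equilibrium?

313

Solve by backward induction. Given q_C, the follower Echo maximises π_E = (413 - (1/2)q_C - (1/2)q_E)q_E - 74q_E.
∂π_E/∂q_E = 339 - (1/2)q_C - q_E = 0 gives the reaction function q_E = (339 - (1/2)q_C).
Corvus substitutes q_E(q_C) into its own profit: π_C = q_C(413 - (1/2)q_C - (339 - (1/2)q_C)/2) - 87q_C = (487/2 - (1/4)q_C)q_C - 87q_C.
Leader FOC: 313/2 - (1/2)q_C = 0, so q_C = 313.
Then q_E = (339 - (1/2)·313) = 365/2.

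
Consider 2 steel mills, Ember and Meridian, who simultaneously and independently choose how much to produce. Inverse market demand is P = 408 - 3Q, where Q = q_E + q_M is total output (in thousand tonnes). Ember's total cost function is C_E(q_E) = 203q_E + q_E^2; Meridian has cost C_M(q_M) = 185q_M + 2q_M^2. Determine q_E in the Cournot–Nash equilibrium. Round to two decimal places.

19.45

Ember's profit: π_E = (408 - 3Q)q_E - (203q_E + q_E²). Setting ∂π_E/∂q_E = 0: 205 - 8q_E - 3(q_M) = 0.
Meridian's first-order condition: 223 - 10q_M - 3(q_E) = 0.
Best responses: q_E = (205 - 3q_M)/8, q_M = (223 - 3q_E)/10.
Substituting one into the other gives q_E = 1381/71 and q_M = 1169/71.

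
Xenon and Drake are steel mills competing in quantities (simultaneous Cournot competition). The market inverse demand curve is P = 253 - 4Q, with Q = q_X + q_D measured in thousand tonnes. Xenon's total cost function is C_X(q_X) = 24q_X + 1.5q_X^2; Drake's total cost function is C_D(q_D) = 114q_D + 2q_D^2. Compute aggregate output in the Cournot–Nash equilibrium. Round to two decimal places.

24.18

Xenon's profit: π_X = (253 - 4Q)q_X - (24q_X + (3/2)q_X²). Setting ∂π_X/∂q_X = 0: 229 - 11q_X - 4(q_D) = 0.
Drake's profit: π_D = (253 - 4Q)q_D - (114q_D + 2q_D²). Setting ∂π_D/∂q_D = 0: 139 - 12q_D - 4(q_X) = 0.
Rearranging gives the reaction functions q_X = (229 - 4q_D)/11 and q_D = (139 - 4q_X)/12.
Solving the pair: q_X = 548/29, q_D = 613/116.
Total output Q = 548/29 + 613/116 = 24.1810.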